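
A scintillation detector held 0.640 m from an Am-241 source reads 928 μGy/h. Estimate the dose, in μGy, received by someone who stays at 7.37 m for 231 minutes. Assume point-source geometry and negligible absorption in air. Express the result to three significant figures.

26.9 μGy

By the inverse-square law, rate at 7.37 m:
(0.640/7.37)² = 0.007541, so 928 × 0.007541 = 6.998 μGy/h.
Dose = rate × time = 6.998 μGy/h × 3.850 h = 26.94 μGy.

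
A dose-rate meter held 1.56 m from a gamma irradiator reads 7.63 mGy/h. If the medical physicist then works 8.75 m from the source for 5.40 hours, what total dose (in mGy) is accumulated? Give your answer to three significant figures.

1.31 mGy

Intensity scales as (d₁/d₂)², so rate at 8.75 m:
7.63 × (1.56/8.75)² = 7.63 × 0.03179 = 0.2426 mGy/h.
Dose = rate × time = 0.2426 mGy/h × 5.400 h = 1.310 mGy.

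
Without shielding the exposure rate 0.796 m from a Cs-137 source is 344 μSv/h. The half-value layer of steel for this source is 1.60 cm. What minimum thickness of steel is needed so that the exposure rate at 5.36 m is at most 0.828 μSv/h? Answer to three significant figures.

5.11 cm

At 5.36 m, distance alone gives 344 × (0.796/5.36)² = 344 × 0.02205 = 7.585 μSv/h.
Further attenuation needed: 7.585/0.828 = 9.161.
n = log₂(9.161) = 3.196 half-value layers.
Thickness = 3.196 × 1.60 cm = 5.114 cm.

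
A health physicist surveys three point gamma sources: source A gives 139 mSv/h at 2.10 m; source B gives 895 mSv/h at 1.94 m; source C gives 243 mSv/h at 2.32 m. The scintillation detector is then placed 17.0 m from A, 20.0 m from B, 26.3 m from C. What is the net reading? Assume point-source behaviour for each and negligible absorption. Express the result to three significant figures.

12.4 mSv/h

Each source contributes Iᵢ·(dᵢ/rᵢ)²; contributions add.
A: 139 × (2.10/17.0)² = 2.121 mSv/h
B: 895 × (1.94/20.0)² = 8.421 mSv/h
C: 243 × (2.32/26.3)² = 1.891 mSv/h
Total = 2.121 + 8.421 + 1.891 = 12.43 mSv/h.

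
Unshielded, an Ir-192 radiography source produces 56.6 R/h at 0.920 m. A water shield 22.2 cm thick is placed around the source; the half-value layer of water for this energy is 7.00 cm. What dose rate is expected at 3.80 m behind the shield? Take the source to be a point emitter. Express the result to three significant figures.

Distance alone: 56.6 × (0.920/3.80)² = 56.6 × 0.05861 = 3.317 R/h.
Shield: 22.2/7.00 = 3.171 half-value layers → attenuation 2^(−3.171) = 0.1110.
Combined: 3.317 × 0.1110 = 0.3682 R/h.

0.368 R/h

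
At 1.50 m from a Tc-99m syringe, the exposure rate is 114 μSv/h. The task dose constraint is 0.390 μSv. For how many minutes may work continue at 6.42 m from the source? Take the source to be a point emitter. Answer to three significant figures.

3.76 min

Since intensity falls as 1/r², rate at 6.42 m:
(1.50/6.42)² = 0.05459, so 114 × 0.05459 = 6.223 μSv/h.
Stay time = 0.390 μSv ÷ 6.223 μSv/h = 0.06267 h = 3.760 min.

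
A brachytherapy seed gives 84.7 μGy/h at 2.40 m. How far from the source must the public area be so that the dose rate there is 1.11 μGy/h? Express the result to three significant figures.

Using I₁d₁² = I₂d₂², d₂ = d₁·√(I₁/I₂).
I₁/I₂ = 84.7/1.11 = 76.31, so d₂ = 2.40 × √76.31 = 20.97 m.

21.0 m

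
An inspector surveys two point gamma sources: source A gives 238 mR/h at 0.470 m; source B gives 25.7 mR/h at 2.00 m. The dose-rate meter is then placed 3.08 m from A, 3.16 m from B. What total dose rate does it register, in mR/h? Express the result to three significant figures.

15.8 mR/h

Each source contributes Iᵢ·(dᵢ/rᵢ)²; contributions add.
A: 238 × (0.470/3.08)² = 5.542 mR/h
B: 25.7 × (2.00/3.16)² = 10.29 mR/h
Total = 5.542 + 10.29 = 15.83 mR/h.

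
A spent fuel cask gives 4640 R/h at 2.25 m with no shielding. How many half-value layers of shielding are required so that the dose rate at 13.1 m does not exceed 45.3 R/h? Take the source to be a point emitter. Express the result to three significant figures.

At 13.1 m, distance alone gives (2.25/13.1)² = 0.02950, so 4640 × 0.02950 = 136.9 R/h.
Further attenuation needed: 136.9/45.3 = 3.022.
n = log₂(3.022) = 1.596 half-value layers.

1.60 half-value layers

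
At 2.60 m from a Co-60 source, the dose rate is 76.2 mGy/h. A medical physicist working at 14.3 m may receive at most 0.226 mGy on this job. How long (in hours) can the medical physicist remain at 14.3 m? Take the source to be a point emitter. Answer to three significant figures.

0.0897 h

By the inverse-square law, rate at 14.3 m:
76.2 × (2.60/14.3)² = 76.2 × 0.03306 = 2.519 mGy/h.
Stay time = 0.226 mGy ÷ 2.519 mGy/h = 0.08972 h.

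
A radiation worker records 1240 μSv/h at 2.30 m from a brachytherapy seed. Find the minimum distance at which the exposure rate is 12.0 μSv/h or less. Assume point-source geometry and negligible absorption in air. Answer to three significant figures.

Using I₁d₁² = I₂d₂², d₂ = d₁·√(I₁/I₂).
I₁/I₂ = 1240/12.0 = 103.3, so d₂ = 2.30 × √103.3 = 23.38 m.

23.4 m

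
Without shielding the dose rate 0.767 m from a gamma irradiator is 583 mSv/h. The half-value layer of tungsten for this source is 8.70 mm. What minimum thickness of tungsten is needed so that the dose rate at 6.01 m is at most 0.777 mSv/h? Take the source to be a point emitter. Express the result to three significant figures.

31.4 mm

At 6.01 m, distance alone gives 583 × (0.767/6.01)² = 583 × 0.01629 = 9.497 mSv/h.
Further attenuation needed: 9.497/0.777 = 12.22.
n = log₂(12.22) = 3.611 half-value layers.
Thickness = 3.611 × 8.70 mm = 31.42 mm.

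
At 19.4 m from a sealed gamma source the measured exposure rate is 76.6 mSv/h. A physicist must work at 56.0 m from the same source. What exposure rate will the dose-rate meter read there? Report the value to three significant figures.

9.19 mSv/h

Since intensity falls as 1/r², scaling from 19.4 m to 56.0 m:
(19.4/56.0)² = 0.1200, so 76.6 × 0.1200 = 9.192 mSv/h.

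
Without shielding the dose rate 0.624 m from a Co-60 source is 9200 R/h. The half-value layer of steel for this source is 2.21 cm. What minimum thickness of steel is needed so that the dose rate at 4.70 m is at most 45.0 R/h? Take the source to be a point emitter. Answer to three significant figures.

4.09 cm

At 4.70 m, distance alone gives (0.624/4.70)² = 0.01763, so 9200 × 0.01763 = 162.2 R/h.
Further attenuation needed: 162.2/45.0 = 3.604.
n = log₂(3.604) = 1.850 half-value layers.
Thickness = 1.850 × 2.21 cm = 4.088 cm.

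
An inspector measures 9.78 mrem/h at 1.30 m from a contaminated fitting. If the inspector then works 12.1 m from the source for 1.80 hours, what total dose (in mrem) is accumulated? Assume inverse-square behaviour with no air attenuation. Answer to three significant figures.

Intensity scales as (d₁/d₂)², so rate at 12.1 m:
9.78 × (1.30/12.1)² = 9.78 × 0.01154 = 0.1129 mrem/h.
Dose = rate × time = 0.1129 mrem/h × 1.800 h = 0.2032 mrem.

0.203 mrem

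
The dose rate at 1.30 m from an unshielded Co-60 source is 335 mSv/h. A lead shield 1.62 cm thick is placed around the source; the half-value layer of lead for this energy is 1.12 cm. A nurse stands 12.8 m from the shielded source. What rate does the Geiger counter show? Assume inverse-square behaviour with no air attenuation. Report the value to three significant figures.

1.27 mSv/h

Distance alone: 335 × (1.30/12.8)² = 335 × 0.01031 = 3.454 mSv/h.
Shield: 1.62/1.12 = 1.446 half-value layers → attenuation 2^(−1.446) = 0.3670.
Combined: 3.454 × 0.3670 = 1.268 mSv/h.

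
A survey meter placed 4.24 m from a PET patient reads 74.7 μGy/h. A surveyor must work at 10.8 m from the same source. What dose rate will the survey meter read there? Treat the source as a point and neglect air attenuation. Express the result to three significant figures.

11.5 μGy/h

Using I₁d₁² = I₂d₂², scaling from 4.24 m to 10.8 m:
74.7 × (4.24/10.8)² = 74.7 × 0.1541 = 11.51 μGy/h.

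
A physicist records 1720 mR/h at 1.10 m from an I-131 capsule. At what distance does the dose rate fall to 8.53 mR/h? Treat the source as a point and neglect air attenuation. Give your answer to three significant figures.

Since intensity falls as 1/r², d₂ = d₁·√(I₁/I₂).
I₁/I₂ = 1720/8.53 = 201.6, so d₂ = 1.10 × √201.6 = 15.62 m.

15.6 m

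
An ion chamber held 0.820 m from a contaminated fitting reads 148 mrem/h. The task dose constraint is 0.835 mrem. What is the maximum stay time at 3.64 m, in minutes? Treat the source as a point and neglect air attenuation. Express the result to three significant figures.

6.67 min

By the inverse-square law, rate at 3.64 m:
(0.820/3.64)² = 0.05075, so 148 × 0.05075 = 7.511 mrem/h.
Stay time = 0.835 mrem ÷ 7.511 mrem/h = 0.1112 h = 6.672 min.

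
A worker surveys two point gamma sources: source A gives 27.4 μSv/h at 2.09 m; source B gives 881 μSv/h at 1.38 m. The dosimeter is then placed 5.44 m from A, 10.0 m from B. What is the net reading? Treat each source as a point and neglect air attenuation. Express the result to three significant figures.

Each source contributes Iᵢ·(dᵢ/rᵢ)²; contributions add.
A: 27.4 × (2.09/5.44)² = 4.044 μSv/h
B: 881 × (1.38/10.0)² = 16.78 μSv/h
Total = 4.044 + 16.78 = 20.82 μSv/h.

20.8 μSv/h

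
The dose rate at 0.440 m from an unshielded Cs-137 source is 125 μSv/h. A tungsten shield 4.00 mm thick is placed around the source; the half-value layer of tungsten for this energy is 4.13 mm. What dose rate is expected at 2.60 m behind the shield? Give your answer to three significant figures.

Distance alone: (0.440/2.60)² = 0.02864, so 125 × 0.02864 = 3.580 μSv/h.
Shield: 4.00/4.13 = 0.9685 half-value layers → attenuation 2^(−0.9685) = 0.5110.
Combined: 3.580 × 0.5110 = 1.829 μSv/h.

1.83 μSv/h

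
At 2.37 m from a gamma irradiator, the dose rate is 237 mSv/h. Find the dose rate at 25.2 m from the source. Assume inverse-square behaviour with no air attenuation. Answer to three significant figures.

Intensity scales as (d₁/d₂)², so the rate at 25.2 m is
(2.37/25.2)² = 0.008845, so 237 × 0.008845 = 2.096 mSv/h.

2.10 mSv/h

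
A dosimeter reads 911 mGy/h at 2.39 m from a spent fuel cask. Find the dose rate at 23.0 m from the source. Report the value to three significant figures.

By the inverse-square law, the rate at 23.0 m is
(2.39/23.0)² = 0.01080, so 911 × 0.01080 = 9.839 mGy/h.

9.84 mGy/h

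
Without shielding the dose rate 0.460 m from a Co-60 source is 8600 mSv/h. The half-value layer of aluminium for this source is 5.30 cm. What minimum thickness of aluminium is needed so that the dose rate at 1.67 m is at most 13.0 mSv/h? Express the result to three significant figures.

29.9 cm

At 1.67 m, distance alone gives (0.460/1.67)² = 0.07587, so 8600 × 0.07587 = 652.5 mSv/h.
Further attenuation needed: 652.5/13.0 = 50.19.
n = log₂(50.19) = 5.649 half-value layers.
Thickness = 5.649 × 5.30 cm = 29.94 cm.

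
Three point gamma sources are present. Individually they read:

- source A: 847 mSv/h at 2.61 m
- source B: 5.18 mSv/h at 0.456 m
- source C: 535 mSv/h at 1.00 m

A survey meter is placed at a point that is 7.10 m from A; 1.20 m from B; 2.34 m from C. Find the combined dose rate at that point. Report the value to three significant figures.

By superposition, sum each source's inverse-square contribution:
A: 847 × (2.61/7.10)² = 114.5 mSv/h
B: 5.18 × (0.456/1.20)² = 0.7480 mSv/h
C: 535 × (1.00/2.34)² = 97.71 mSv/h
Total = 114.5 + 0.7480 + 97.71 = 213.0 mSv/h.

213 mSv/h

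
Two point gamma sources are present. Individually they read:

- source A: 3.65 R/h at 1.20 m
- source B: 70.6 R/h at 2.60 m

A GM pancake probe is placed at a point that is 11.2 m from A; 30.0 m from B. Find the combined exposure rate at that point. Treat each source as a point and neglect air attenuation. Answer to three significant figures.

By superposition, sum each source's inverse-square contribution:
A: 3.65 × (1.20/11.2)² = 0.04190 R/h
B: 70.6 × (2.60/30.0)² = 0.5303 R/h
Total = 0.04190 + 0.5303 = 0.5722 R/h.

0.572 R/h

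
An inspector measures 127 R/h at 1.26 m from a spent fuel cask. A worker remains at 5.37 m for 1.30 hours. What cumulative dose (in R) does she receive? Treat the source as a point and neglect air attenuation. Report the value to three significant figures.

9.09 R

Intensity scales as (d₁/d₂)², so rate at 5.37 m:
(1.26/5.37)² = 0.05505, so 127 × 0.05505 = 6.991 R/h.
Dose = rate × time = 6.991 R/h × 1.300 h = 9.088 R.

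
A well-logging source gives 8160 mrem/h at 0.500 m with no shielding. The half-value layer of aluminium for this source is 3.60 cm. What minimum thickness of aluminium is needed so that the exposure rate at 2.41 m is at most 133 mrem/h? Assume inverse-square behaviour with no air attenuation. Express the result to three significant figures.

At 2.41 m, distance alone gives (0.500/2.41)² = 0.04304, so 8160 × 0.04304 = 351.2 mrem/h.
Further attenuation needed: 351.2/133 = 2.641.
n = log₂(2.641) = 1.401 half-value layers.
Thickness = 1.401 × 3.60 cm = 5.044 cm.

5.04 cm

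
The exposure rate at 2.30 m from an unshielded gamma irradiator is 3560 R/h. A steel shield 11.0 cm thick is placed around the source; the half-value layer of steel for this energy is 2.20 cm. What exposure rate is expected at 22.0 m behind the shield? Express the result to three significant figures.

Distance alone: (2.30/22.0)² = 0.01093, so 3560 × 0.01093 = 38.91 R/h.
Shield: 11.0/2.20 = 5.000 half-value layers → attenuation 2^(−5.000) = 0.03125.
Combined: 38.91 × 0.03125 = 1.216 R/h.

1.22 R/h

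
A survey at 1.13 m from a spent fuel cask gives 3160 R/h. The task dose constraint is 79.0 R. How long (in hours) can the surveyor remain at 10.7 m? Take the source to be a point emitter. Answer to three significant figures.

2.24 h

Intensity scales as (d₁/d₂)², so rate at 10.7 m:
3160 × (1.13/10.7)² = 3160 × 0.01115 = 35.23 R/h.
Stay time = 79.0 R ÷ 35.23 R/h = 2.242 h.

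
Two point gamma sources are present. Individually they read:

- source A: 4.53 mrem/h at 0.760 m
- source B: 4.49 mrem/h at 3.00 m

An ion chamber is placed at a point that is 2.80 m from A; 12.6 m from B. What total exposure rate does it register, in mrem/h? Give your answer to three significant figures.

0.588 mrem/h

Each source contributes Iᵢ·(dᵢ/rᵢ)²; contributions add.
A: 4.53 × (0.760/2.80)² = 0.3337 mrem/h
B: 4.49 × (3.00/12.6)² = 0.2545 mrem/h
Total = 0.3337 + 0.2545 = 0.5882 mrem/h.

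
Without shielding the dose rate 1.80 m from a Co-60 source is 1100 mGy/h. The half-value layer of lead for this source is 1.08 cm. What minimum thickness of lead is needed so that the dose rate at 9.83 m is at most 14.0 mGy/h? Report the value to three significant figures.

1.51 cm

At 9.83 m, distance alone gives 1100 × (1.80/9.83)² = 1100 × 0.03353 = 36.88 mGy/h.
Further attenuation needed: 36.88/14.0 = 2.634.
n = log₂(2.634) = 1.397 half-value layers.
Thickness = 1.397 × 1.08 cm = 1.509 cm.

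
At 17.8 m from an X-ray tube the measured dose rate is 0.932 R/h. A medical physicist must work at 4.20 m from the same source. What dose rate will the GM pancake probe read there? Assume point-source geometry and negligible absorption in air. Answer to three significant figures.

Applying the 1/r² law, scaling from 17.8 m to 4.20 m:
(17.8/4.20)² = 17.96, so 0.932 × 17.96 = 16.74 R/h.

16.7 R/h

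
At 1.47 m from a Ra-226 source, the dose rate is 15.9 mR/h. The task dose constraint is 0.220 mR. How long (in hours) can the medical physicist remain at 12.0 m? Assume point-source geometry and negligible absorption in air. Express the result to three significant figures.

By the inverse-square law, rate at 12.0 m:
(1.47/12.0)² = 0.01501, so 15.9 × 0.01501 = 0.2387 mR/h.
Stay time = 0.220 mR ÷ 0.2387 mR/h = 0.9217 h.

0.922 h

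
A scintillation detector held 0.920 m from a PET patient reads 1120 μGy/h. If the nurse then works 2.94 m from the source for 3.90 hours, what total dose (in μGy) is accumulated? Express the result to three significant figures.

428 μGy

Using I₁d₁² = I₂d₂², rate at 2.94 m:
(0.920/2.94)² = 0.09792, so 1120 × 0.09792 = 109.7 μGy/h.
Dose = rate × time = 109.7 μGy/h × 3.900 h = 427.8 μGy.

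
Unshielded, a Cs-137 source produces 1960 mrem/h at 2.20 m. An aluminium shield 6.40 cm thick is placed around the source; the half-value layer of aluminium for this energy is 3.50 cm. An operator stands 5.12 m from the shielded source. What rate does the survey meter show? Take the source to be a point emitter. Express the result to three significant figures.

Distance alone: 1960 × (2.20/5.12)² = 1960 × 0.1846 = 361.8 mrem/h.
Shield: 6.40/3.50 = 1.829 half-value layers → attenuation 2^(−1.829) = 0.2815.
Combined: 361.8 × 0.2815 = 101.8 mrem/h.

102 mrem/h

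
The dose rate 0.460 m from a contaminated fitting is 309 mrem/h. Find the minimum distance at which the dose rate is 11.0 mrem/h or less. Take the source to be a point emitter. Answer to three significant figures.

Applying the 1/r² law, d₂ = d₁·√(I₁/I₂).
I₁/I₂ = 309/11.0 = 28.09, so d₂ = 0.460 × √28.09 = 2.438 m.

2.44 m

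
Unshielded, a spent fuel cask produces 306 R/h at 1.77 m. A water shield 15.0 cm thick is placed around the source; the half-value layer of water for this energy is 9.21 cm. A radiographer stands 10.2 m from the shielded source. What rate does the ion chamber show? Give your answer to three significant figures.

Distance alone: 306 × (1.77/10.2)² = 306 × 0.03011 = 9.214 R/h.
Shield: 15.0/9.21 = 1.629 half-value layers → attenuation 2^(−1.629) = 0.3233.
Combined: 9.214 × 0.3233 = 2.979 R/h.

2.98 R/h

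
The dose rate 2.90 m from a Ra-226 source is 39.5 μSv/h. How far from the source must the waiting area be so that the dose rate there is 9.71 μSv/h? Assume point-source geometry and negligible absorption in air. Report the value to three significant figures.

5.85 m

Intensity scales as (d₁/d₂)², so d₂ = d₁·√(I₁/I₂).
I₁/I₂ = 39.5/9.71 = 4.068, so d₂ = 2.90 × √4.068 = 5.849 m.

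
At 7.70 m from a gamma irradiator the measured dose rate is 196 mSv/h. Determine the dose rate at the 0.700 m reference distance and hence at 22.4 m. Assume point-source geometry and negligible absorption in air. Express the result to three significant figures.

By the inverse-square law,
At 0.700 m: (7.70/0.700)² = 121.0, so 196 × 121.0 = 23720 mSv/h
At 22.4 m: (0.700/22.4)² = 0.0009766, so 23720 × 0.0009766 = 23.16 mSv/h.

23700 mSv/h; 23.2 mSv/h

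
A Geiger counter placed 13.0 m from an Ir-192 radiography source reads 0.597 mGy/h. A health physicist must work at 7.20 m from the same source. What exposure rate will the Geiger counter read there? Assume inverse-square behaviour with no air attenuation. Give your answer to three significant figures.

1.95 mGy/h

By the inverse-square law, scaling from 13.0 m to 7.20 m:
(13.0/7.20)² = 3.260, so 0.597 × 3.260 = 1.946 mGy/h.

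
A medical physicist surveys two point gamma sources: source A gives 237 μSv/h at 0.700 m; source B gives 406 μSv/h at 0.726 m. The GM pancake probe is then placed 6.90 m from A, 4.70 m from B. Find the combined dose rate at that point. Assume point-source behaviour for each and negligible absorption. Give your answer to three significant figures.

Each source contributes Iᵢ·(dᵢ/rᵢ)²; contributions add.
A: 237 × (0.700/6.90)² = 2.439 μSv/h
B: 406 × (0.726/4.70)² = 9.687 μSv/h
Total = 2.439 + 9.687 = 12.13 μSv/h.

12.1 μSv/h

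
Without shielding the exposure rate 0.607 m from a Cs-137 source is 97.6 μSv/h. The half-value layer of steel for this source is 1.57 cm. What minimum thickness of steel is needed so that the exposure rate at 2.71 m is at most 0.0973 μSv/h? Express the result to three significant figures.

8.88 cm

At 2.71 m, distance alone gives 97.6 × (0.607/2.71)² = 97.6 × 0.05017 = 4.897 μSv/h.
Further attenuation needed: 4.897/0.0973 = 50.33.
n = log₂(50.33) = 5.653 half-value layers.
Thickness = 5.653 × 1.57 cm = 8.875 cm.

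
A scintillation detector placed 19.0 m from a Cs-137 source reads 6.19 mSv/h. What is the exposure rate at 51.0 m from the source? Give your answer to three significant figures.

By the inverse-square law, scaling from 19.0 m to 51.0 m:
6.19 × (19.0/51.0)² = 6.19 × 0.1388 = 0.8592 mSv/h.

0.859 mSv/h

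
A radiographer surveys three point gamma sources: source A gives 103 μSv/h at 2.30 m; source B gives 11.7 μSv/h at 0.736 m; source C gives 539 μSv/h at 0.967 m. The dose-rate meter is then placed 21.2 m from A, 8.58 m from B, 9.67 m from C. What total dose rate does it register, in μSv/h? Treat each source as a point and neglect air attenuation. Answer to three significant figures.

Each source contributes Iᵢ·(dᵢ/rᵢ)²; contributions add.
A: 103 × (2.30/21.2)² = 1.212 μSv/h
B: 11.7 × (0.736/8.58)² = 0.08609 μSv/h
C: 539 × (0.967/9.67)² = 5.390 μSv/h
Total = 1.212 + 0.08609 + 5.390 = 6.688 μSv/h.

6.69 μSv/h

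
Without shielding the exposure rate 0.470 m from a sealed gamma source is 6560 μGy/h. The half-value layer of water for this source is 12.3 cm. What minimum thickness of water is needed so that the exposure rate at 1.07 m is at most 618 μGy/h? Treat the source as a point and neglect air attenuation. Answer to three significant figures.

At 1.07 m, distance alone gives (0.470/1.07)² = 0.1929, so 6560 × 0.1929 = 1265 μGy/h.
Further attenuation needed: 1265/618 = 2.047.
n = log₂(2.047) = 1.034 half-value layers.
Thickness = 1.034 × 12.3 cm = 12.72 cm.

12.7 cm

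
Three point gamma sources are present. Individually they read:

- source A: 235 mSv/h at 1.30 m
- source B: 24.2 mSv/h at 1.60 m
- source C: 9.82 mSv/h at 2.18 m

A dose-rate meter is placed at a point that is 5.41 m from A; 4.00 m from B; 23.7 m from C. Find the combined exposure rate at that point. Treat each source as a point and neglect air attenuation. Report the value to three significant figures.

17.5 mSv/h

Each source contributes Iᵢ·(dᵢ/rᵢ)²; contributions add.
A: 235 × (1.30/5.41)² = 13.57 mSv/h
B: 24.2 × (1.60/4.00)² = 3.872 mSv/h
C: 9.82 × (2.18/23.7)² = 0.08309 mSv/h
Total = 13.57 + 3.872 + 0.08309 = 17.53 mSv/h.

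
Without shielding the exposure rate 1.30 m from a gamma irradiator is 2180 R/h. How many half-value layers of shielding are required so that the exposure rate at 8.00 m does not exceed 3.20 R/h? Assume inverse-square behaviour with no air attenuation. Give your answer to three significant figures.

4.17 half-value layers

At 8.00 m, distance alone gives (1.30/8.00)² = 0.02641, so 2180 × 0.02641 = 57.57 R/h.
Further attenuation needed: 57.57/3.20 = 17.99.
n = log₂(17.99) = 4.169 half-value layers.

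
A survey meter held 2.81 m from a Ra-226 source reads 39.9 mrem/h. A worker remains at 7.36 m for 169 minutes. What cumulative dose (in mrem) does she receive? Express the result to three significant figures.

16.4 mrem

Since intensity falls as 1/r², rate at 7.36 m:
39.9 × (2.81/7.36)² = 39.9 × 0.1458 = 5.817 mrem/h.
Dose = rate × time = 5.817 mrem/h × 2.817 h = 16.39 mrem.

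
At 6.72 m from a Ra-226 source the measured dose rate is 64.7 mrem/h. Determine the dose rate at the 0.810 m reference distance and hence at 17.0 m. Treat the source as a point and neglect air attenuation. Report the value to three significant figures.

4450 mrem/h; 10.1 mrem/h

By the inverse-square law,
At 0.810 m: 64.7 × (6.72/0.810)² = 64.7 × 68.83 = 4453 mrem/h
At 17.0 m: 4453 × (0.810/17.0)² = 4453 × 0.002270 = 10.11 mrem/h.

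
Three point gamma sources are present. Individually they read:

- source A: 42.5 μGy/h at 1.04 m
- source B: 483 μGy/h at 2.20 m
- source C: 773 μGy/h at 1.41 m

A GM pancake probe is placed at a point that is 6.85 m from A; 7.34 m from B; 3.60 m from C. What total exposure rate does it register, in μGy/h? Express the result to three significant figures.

163 μGy/h

Each source contributes Iᵢ·(dᵢ/rᵢ)²; contributions add.
A: 42.5 × (1.04/6.85)² = 0.9797 μGy/h
B: 483 × (2.20/7.34)² = 43.39 μGy/h
C: 773 × (1.41/3.60)² = 118.6 μGy/h
Total = 0.9797 + 43.39 + 118.6 = 163.0 μGy/h.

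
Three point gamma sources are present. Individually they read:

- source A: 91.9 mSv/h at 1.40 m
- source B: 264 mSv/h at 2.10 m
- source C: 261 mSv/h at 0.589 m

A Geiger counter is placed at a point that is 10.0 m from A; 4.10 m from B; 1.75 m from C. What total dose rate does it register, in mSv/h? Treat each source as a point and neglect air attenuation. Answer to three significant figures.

101 mSv/h

By superposition, sum each source's inverse-square contribution:
A: 91.9 × (1.40/10.0)² = 1.801 mSv/h
B: 264 × (2.10/4.10)² = 69.26 mSv/h
C: 261 × (0.589/1.75)² = 29.57 mSv/h
Total = 1.801 + 69.26 + 29.57 = 100.6 mSv/h.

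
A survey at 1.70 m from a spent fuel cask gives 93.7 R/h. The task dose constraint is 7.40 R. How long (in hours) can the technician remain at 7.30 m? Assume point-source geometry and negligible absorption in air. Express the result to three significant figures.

1.46 h

By the inverse-square law, rate at 7.30 m:
93.7 × (1.70/7.30)² = 93.7 × 0.05423 = 5.081 R/h.
Stay time = 7.40 R ÷ 5.081 R/h = 1.456 h.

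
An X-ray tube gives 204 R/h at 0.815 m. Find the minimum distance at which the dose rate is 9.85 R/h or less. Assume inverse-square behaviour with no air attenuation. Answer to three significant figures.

Using I₁d₁² = I₂d₂², d₂ = d₁·√(I₁/I₂).
I₁/I₂ = 204/9.85 = 20.71, so d₂ = 0.815 × √20.71 = 3.709 m.

3.71 m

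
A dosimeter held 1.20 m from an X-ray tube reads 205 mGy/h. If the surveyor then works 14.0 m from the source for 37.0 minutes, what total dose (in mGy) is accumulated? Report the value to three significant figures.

0.929 mGy

Applying the 1/r² law, rate at 14.0 m:
205 × (1.20/14.0)² = 205 × 0.007347 = 1.506 mGy/h.
Dose = rate × time = 1.506 mGy/h × 0.6167 h = 0.9288 mGy.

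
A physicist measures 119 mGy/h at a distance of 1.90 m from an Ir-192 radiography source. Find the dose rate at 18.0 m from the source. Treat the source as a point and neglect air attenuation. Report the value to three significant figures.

Intensity scales as (d₁/d₂)², so the rate at 18.0 m is
(1.90/18.0)² = 0.01114, so 119 × 0.01114 = 1.326 mGy/h.

1.33 mGy/h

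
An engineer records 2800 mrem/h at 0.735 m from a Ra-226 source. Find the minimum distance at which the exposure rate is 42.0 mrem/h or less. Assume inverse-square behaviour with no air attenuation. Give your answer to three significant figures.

Since intensity falls as 1/r², d₂ = d₁·√(I₁/I₂).
I₁/I₂ = 2800/42.0 = 66.67, so d₂ = 0.735 × √66.67 = 6.001 m.

6.00 m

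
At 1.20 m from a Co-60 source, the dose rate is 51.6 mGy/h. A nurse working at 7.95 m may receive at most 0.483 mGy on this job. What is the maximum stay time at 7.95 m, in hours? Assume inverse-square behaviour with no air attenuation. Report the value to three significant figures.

Intensity scales as (d₁/d₂)², so rate at 7.95 m:
(1.20/7.95)² = 0.02278, so 51.6 × 0.02278 = 1.175 mGy/h.
Stay time = 0.483 mGy ÷ 1.175 mGy/h = 0.4111 h.

0.411 h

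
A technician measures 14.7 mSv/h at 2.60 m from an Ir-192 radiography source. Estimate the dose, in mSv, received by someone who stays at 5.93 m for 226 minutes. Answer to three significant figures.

Since intensity falls as 1/r², rate at 5.93 m:
(2.60/5.93)² = 0.1922, so 14.7 × 0.1922 = 2.825 mSv/h.
Dose = rate × time = 2.825 mSv/h × 3.767 h = 10.64 mSv.

10.6 mSv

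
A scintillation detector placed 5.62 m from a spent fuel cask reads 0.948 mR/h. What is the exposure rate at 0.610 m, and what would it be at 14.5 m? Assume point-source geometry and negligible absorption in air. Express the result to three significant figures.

Applying the 1/r² law,
At 0.610 m: 0.948 × (5.62/0.610)² = 0.948 × 84.88 = 80.47 mR/h
At 14.5 m: 80.47 × (0.610/14.5)² = 80.47 × 0.001770 = 0.1424 mR/h.

80.5 mR/h; 0.142 mR/h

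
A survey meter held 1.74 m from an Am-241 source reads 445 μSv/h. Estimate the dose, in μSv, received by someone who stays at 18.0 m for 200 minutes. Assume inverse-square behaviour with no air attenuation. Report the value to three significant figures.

13.9 μSv

By the inverse-square law, rate at 18.0 m:
(1.74/18.0)² = 0.009344, so 445 × 0.009344 = 4.158 μSv/h.
Dose = rate × time = 4.158 μSv/h × 3.333 h = 13.86 μSv.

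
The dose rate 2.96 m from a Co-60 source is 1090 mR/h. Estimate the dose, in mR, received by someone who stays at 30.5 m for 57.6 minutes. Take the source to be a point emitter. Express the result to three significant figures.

Intensity scales as (d₁/d₂)², so rate at 30.5 m:
(2.96/30.5)² = 0.009419, so 1090 × 0.009419 = 10.27 mR/h.
Dose = rate × time = 10.27 mR/h × 0.9600 h = 9.859 mR.

9.86 mR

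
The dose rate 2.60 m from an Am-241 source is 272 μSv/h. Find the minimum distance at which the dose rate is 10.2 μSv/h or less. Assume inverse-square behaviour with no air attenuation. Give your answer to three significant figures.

Intensity scales as (d₁/d₂)², so d₂ = d₁·√(I₁/I₂).
I₁/I₂ = 272/10.2 = 26.67, so d₂ = 2.60 × √26.67 = 13.43 m.

13.4 m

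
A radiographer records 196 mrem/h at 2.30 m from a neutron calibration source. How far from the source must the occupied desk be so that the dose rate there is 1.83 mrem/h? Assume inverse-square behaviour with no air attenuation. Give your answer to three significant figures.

Applying the 1/r² law, d₂ = d₁·√(I₁/I₂).
I₁/I₂ = 196/1.83 = 107.1, so d₂ = 2.30 × √107.1 = 23.80 m.

23.8 m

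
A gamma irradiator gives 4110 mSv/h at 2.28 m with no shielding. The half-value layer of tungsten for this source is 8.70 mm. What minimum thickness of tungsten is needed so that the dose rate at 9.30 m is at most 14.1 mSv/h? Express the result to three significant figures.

35.9 mm

At 9.30 m, distance alone gives 4110 × (2.28/9.30)² = 4110 × 0.06010 = 247.0 mSv/h.
Further attenuation needed: 247.0/14.1 = 17.52.
n = log₂(17.52) = 4.131 half-value layers.
Thickness = 4.131 × 8.70 mm = 35.94 mm.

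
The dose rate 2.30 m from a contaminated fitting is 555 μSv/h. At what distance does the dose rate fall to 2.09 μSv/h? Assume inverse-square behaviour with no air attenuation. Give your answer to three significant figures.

By the inverse-square law, d₂ = d₁·√(I₁/I₂).
I₁/I₂ = 555/2.09 = 265.6, so d₂ = 2.30 × √265.6 = 37.48 m.

37.5 m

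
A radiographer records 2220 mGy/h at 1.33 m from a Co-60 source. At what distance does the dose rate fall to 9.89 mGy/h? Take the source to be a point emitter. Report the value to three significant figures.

19.9 m

Since intensity falls as 1/r², d₂ = d₁·√(I₁/I₂).
I₁/I₂ = 2220/9.89 = 224.5, so d₂ = 1.33 × √224.5 = 19.93 m.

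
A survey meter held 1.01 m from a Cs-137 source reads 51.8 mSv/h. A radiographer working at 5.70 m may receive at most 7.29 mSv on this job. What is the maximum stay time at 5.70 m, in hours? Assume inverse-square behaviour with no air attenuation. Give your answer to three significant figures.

By the inverse-square law, rate at 5.70 m:
(1.01/5.70)² = 0.03140, so 51.8 × 0.03140 = 1.627 mSv/h.
Stay time = 7.29 mSv ÷ 1.627 mSv/h = 4.481 h.

4.48 h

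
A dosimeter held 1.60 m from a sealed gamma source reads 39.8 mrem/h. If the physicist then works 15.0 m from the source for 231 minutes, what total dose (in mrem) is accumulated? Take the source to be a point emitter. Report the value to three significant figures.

Applying the 1/r² law, rate at 15.0 m:
39.8 × (1.60/15.0)² = 39.8 × 0.01138 = 0.4529 mrem/h.
Dose = rate × time = 0.4529 mrem/h × 3.850 h = 1.744 mrem.

1.74 mrem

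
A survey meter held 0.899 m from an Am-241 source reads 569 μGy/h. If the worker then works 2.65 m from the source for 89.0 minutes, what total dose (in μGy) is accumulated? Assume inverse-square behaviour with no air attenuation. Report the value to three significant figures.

97.1 μGy

By the inverse-square law, rate at 2.65 m:
569 × (0.899/2.65)² = 569 × 0.1151 = 65.49 μGy/h.
Dose = rate × time = 65.49 μGy/h × 1.483 h = 97.12 μGy.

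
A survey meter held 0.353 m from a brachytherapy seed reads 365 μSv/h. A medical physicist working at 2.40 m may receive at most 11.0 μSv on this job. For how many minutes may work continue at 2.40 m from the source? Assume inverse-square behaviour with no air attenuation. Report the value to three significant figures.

83.6 min

Intensity scales as (d₁/d₂)², so rate at 2.40 m:
365 × (0.353/2.40)² = 365 × 0.02163 = 7.895 μSv/h.
Stay time = 11.0 μSv ÷ 7.895 μSv/h = 1.393 h = 83.58 min.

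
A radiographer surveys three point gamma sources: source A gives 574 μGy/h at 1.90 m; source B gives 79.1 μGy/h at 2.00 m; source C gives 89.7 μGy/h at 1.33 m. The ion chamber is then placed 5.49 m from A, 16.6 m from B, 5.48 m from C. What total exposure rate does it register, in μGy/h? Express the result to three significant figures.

Each source contributes Iᵢ·(dᵢ/rᵢ)²; contributions add.
A: 574 × (1.90/5.49)² = 68.75 μGy/h
B: 79.1 × (2.00/16.6)² = 1.148 μGy/h
C: 89.7 × (1.33/5.48)² = 5.284 μGy/h
Total = 68.75 + 1.148 + 5.284 = 75.18 μGy/h.

75.2 μGy/h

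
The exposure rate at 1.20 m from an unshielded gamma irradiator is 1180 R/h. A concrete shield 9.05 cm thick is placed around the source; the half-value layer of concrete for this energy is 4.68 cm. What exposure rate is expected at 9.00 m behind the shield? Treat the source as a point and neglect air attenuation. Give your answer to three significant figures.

Distance alone: 1180 × (1.20/9.00)² = 1180 × 0.01778 = 20.98 R/h.
Shield: 9.05/4.68 = 1.934 half-value layers → attenuation 2^(−1.934) = 0.2617.
Combined: 20.98 × 0.2617 = 5.490 R/h.

5.49 R/h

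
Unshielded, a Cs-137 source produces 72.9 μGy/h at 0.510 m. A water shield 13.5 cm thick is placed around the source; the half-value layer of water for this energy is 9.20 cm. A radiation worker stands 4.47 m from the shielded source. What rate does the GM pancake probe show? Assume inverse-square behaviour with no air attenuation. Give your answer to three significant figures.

Distance alone: (0.510/4.47)² = 0.01302, so 72.9 × 0.01302 = 0.9492 μGy/h.
Shield: 13.5/9.20 = 1.467 half-value layers → attenuation 2^(−1.467) = 0.3617.
Combined: 0.9492 × 0.3617 = 0.3433 μGy/h.

0.343 μGy/h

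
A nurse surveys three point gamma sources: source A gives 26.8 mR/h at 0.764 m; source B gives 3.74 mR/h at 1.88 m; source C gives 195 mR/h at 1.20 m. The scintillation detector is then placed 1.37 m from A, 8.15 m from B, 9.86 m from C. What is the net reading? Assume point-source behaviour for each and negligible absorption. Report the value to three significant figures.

By superposition, sum each source's inverse-square contribution:
A: 26.8 × (0.764/1.37)² = 8.335 mR/h
B: 3.74 × (1.88/8.15)² = 0.1990 mR/h
C: 195 × (1.20/9.86)² = 2.888 mR/h
Total = 8.335 + 0.1990 + 2.888 = 11.42 mR/h.

11.4 mR/h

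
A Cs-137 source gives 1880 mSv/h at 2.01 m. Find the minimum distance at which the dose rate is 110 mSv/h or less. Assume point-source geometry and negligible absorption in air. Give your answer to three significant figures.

Using I₁d₁² = I₂d₂², d₂ = d₁·√(I₁/I₂).
I₁/I₂ = 1880/110 = 17.09, so d₂ = 2.01 × √17.09 = 8.309 m.

8.31 m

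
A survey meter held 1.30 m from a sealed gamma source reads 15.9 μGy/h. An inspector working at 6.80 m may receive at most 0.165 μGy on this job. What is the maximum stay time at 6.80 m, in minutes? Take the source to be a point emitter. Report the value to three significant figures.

17.0 min

Since intensity falls as 1/r², rate at 6.80 m:
(1.30/6.80)² = 0.03655, so 15.9 × 0.03655 = 0.5811 μGy/h.
Stay time = 0.165 μGy ÷ 0.5811 μGy/h = 0.2839 h = 17.03 min.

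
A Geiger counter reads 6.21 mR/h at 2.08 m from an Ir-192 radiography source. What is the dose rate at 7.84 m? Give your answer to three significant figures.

Since intensity falls as 1/r², the rate at 7.84 m is
6.21 × (2.08/7.84)² = 6.21 × 0.07039 = 0.4371 mR/h.

0.437 mR/h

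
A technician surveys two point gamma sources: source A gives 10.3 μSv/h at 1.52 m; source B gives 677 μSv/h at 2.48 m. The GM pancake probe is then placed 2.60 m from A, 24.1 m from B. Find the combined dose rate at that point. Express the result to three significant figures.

10.7 μSv/h

Each source contributes Iᵢ·(dᵢ/rᵢ)²; contributions add.
A: 10.3 × (1.52/2.60)² = 3.520 μSv/h
B: 677 × (2.48/24.1)² = 7.169 μSv/h
Total = 3.520 + 7.169 = 10.69 μSv/h.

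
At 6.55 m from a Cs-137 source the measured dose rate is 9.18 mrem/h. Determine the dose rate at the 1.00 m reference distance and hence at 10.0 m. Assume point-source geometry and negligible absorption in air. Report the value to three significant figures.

394 mrem/h; 3.94 mrem/h

Using I₁d₁² = I₂d₂²,
At 1.00 m: 9.18 × (6.55/1.00)² = 9.18 × 42.90 = 393.8 mrem/h
At 10.0 m: 393.8 × (1.00/10.0)² = 393.8 × 0.01000 = 3.938 mrem/h.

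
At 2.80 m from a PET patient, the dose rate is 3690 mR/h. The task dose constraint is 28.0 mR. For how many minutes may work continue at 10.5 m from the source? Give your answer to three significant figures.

Since intensity falls as 1/r², rate at 10.5 m:
(2.80/10.5)² = 0.07111, so 3690 × 0.07111 = 262.4 mR/h.
Stay time = 28.0 mR ÷ 262.4 mR/h = 0.1067 h = 6.402 min.

6.40 min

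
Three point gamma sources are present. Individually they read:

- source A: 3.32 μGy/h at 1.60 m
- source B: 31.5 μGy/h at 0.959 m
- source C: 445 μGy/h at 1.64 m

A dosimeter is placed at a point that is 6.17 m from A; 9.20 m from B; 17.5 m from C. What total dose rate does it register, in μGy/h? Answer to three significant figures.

Each source contributes Iᵢ·(dᵢ/rᵢ)²; contributions add.
A: 3.32 × (1.60/6.17)² = 0.2233 μGy/h
B: 31.5 × (0.959/9.20)² = 0.3423 μGy/h
C: 445 × (1.64/17.5)² = 3.908 μGy/h
Total = 0.2233 + 0.3423 + 3.908 = 4.474 μGy/h.

4.47 μGy/h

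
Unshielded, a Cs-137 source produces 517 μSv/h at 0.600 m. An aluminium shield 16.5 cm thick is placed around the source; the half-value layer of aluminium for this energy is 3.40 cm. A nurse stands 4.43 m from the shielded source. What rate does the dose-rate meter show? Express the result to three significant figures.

0.328 μSv/h

Distance alone: 517 × (0.600/4.43)² = 517 × 0.01834 = 9.482 μSv/h.
Shield: 16.5/3.40 = 4.853 half-value layers → attenuation 2^(−4.853) = 0.03460.
Combined: 9.482 × 0.03460 = 0.3281 μSv/h.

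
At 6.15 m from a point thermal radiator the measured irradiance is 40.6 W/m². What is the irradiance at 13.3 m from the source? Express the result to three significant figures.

8.68 W/m²

Intensity scales as (d₁/d₂)², so scaling from 6.15 m to 13.3 m:
(6.15/13.3)² = 0.2138, so 40.6 × 0.2138 = 8.680 W/m².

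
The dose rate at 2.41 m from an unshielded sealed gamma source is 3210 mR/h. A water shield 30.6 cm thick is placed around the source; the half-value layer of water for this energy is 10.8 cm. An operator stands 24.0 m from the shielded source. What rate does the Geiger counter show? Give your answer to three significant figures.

Distance alone: (2.41/24.0)² = 0.01008, so 3210 × 0.01008 = 32.36 mR/h.
Shield: 30.6/10.8 = 2.833 half-value layers → attenuation 2^(−2.833) = 0.1403.
Combined: 32.36 × 0.1403 = 4.540 mR/h.

4.54 mR/h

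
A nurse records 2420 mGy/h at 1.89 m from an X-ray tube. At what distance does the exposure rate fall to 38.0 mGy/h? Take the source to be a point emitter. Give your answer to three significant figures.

15.1 m

Using I₁d₁² = I₂d₂², d₂ = d₁·√(I₁/I₂).
I₁/I₂ = 2420/38.0 = 63.68, so d₂ = 1.89 × √63.68 = 15.08 m.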